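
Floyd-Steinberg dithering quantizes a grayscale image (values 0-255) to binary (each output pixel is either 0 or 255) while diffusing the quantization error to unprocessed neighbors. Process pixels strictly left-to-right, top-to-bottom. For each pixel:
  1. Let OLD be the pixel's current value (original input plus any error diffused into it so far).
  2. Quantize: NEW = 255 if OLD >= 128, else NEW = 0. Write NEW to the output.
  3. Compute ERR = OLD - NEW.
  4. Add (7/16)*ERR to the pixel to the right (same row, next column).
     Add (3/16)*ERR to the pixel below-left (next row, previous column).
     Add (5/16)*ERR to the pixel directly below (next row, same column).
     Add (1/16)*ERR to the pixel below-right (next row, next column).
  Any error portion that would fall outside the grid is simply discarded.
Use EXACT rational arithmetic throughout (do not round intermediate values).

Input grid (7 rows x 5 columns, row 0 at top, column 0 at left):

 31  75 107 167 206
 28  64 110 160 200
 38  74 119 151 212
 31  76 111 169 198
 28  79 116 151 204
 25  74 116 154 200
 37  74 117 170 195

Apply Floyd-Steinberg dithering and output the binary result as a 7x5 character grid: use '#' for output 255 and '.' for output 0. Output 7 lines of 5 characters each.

Answer: ..#.#
..###
...#.
.#.##
..#.#
..###
.#..#

Derivation:
(0,0): OLD=31 → NEW=0, ERR=31
(0,1): OLD=1417/16 → NEW=0, ERR=1417/16
(0,2): OLD=37311/256 → NEW=255, ERR=-27969/256
(0,3): OLD=488249/4096 → NEW=0, ERR=488249/4096
(0,4): OLD=16918159/65536 → NEW=255, ERR=206479/65536
(1,0): OLD=13899/256 → NEW=0, ERR=13899/256
(1,1): OLD=198413/2048 → NEW=0, ERR=198413/2048
(1,2): OLD=9576721/65536 → NEW=255, ERR=-7134959/65536
(1,3): OLD=37586685/262144 → NEW=255, ERR=-29260035/262144
(1,4): OLD=669418071/4194304 → NEW=255, ERR=-400129449/4194304
(2,0): OLD=2396383/32768 → NEW=0, ERR=2396383/32768
(2,1): OLD=125043333/1048576 → NEW=0, ERR=125043333/1048576
(2,2): OLD=2051462351/16777216 → NEW=0, ERR=2051462351/16777216
(2,3): OLD=38902676221/268435456 → NEW=255, ERR=-29548365059/268435456
(2,4): OLD=545690811819/4294967296 → NEW=0, ERR=545690811819/4294967296
(3,0): OLD=1278644975/16777216 → NEW=0, ERR=1278644975/16777216
(3,1): OLD=23368205635/134217728 → NEW=255, ERR=-10857315005/134217728
(3,2): OLD=432221945937/4294967296 → NEW=0, ERR=432221945937/4294967296
(3,3): OLD=1804690347817/8589934592 → NEW=255, ERR=-385742973143/8589934592
(3,4): OLD=29024072411757/137438953472 → NEW=255, ERR=-6022860723603/137438953472
(4,0): OLD=78703396129/2147483648 → NEW=0, ERR=78703396129/2147483648
(4,1): OLD=6417514758561/68719476736 → NEW=0, ERR=6417514758561/68719476736
(4,2): OLD=192226931168911/1099511627776 → NEW=255, ERR=-88148533913969/1099511627776
(4,3): OLD=1758605013290913/17592186044416 → NEW=0, ERR=1758605013290913/17592186044416
(4,4): OLD=65086497869907431/281474976710656 → NEW=255, ERR=-6689621191309849/281474976710656
(5,0): OLD=59332878350723/1099511627776 → NEW=0, ERR=59332878350723/1099511627776
(5,1): OLD=1003201816751433/8796093022208 → NEW=0, ERR=1003201816751433/8796093022208
(5,2): OLD=46562738837902993/281474976710656 → NEW=255, ERR=-25213380223314287/281474976710656
(5,3): OLD=153778548464805951/1125899906842624 → NEW=255, ERR=-133325927780063169/1125899906842624
(5,4): OLD=2648356504460376069/18014398509481984 → NEW=255, ERR=-1945315115457529851/18014398509481984
(6,0): OLD=10590207653430355/140737488355328 → NEW=0, ERR=10590207653430355/140737488355328
(6,1): OLD=581590646441513181/4503599627370496 → NEW=255, ERR=-566827258537963299/4503599627370496
(6,2): OLD=1359605471622658127/72057594037927936 → NEW=0, ERR=1359605471622658127/72057594037927936
(6,3): OLD=133051190472243563045/1152921504606846976 → NEW=0, ERR=133051190472243563045/1152921504606846976
(6,4): OLD=3769446840685873269059/18446744073709551616 → NEW=255, ERR=-934472898110062393021/18446744073709551616
Row 0: ..#.#
Row 1: ..###
Row 2: ...#.
Row 3: .#.##
Row 4: ..#.#
Row 5: ..###
Row 6: .#..#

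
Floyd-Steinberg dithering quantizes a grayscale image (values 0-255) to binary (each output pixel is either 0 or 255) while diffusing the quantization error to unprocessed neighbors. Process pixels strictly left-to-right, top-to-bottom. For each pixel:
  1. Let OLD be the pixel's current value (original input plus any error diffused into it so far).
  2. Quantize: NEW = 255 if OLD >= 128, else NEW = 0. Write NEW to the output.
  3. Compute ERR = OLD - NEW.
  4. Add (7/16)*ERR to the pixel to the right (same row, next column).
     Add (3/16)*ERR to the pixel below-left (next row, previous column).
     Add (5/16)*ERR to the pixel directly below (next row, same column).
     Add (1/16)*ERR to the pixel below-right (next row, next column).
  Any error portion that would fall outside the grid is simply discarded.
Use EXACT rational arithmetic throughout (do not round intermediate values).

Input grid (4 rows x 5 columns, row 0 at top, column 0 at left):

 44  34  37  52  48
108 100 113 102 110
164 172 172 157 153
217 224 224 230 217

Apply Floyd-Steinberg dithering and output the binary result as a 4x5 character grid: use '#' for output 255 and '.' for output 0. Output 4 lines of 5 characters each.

(0,0): OLD=44 → NEW=0, ERR=44
(0,1): OLD=213/4 → NEW=0, ERR=213/4
(0,2): OLD=3859/64 → NEW=0, ERR=3859/64
(0,3): OLD=80261/1024 → NEW=0, ERR=80261/1024
(0,4): OLD=1348259/16384 → NEW=0, ERR=1348259/16384
(1,0): OLD=8431/64 → NEW=255, ERR=-7889/64
(1,1): OLD=39305/512 → NEW=0, ERR=39305/512
(1,2): OLD=3005693/16384 → NEW=255, ERR=-1172227/16384
(1,3): OLD=7496665/65536 → NEW=0, ERR=7496665/65536
(1,4): OLD=199921899/1048576 → NEW=255, ERR=-67464981/1048576
(2,0): OLD=1145843/8192 → NEW=255, ERR=-943117/8192
(2,1): OLD=32637665/262144 → NEW=0, ERR=32637665/262144
(2,2): OLD=966189923/4194304 → NEW=255, ERR=-103357597/4194304
(2,3): OLD=11101851385/67108864 → NEW=255, ERR=-6010908935/67108864
(2,4): OLD=108293927567/1073741824 → NEW=0, ERR=108293927567/1073741824
(3,0): OLD=857178243/4194304 → NEW=255, ERR=-212369277/4194304
(3,1): OLD=7681932551/33554432 → NEW=255, ERR=-874447609/33554432
(3,2): OLD=210329809725/1073741824 → NEW=255, ERR=-63474355395/1073741824
(3,3): OLD=415574868453/2147483648 → NEW=255, ERR=-132033461787/2147483648
(3,4): OLD=7422419183097/34359738368 → NEW=255, ERR=-1339314100743/34359738368
Row 0: .....
Row 1: #.#.#
Row 2: #.##.
Row 3: #####

Answer: .....
#.#.#
#.##.
#####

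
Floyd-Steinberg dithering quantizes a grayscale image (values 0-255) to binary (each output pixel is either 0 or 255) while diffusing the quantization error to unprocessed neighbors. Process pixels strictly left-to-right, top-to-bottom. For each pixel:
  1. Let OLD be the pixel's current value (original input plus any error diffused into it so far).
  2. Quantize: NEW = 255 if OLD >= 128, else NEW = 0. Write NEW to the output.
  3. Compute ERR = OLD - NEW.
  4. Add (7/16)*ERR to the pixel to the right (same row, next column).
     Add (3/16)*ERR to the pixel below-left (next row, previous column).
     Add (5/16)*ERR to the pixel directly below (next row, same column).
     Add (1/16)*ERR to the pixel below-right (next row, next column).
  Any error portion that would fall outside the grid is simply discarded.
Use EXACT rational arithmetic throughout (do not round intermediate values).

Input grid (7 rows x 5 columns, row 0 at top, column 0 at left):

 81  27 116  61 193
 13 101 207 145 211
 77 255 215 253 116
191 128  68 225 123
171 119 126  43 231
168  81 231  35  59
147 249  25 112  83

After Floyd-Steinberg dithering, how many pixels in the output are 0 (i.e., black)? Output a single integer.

Answer: 17

Derivation:
(0,0): OLD=81 → NEW=0, ERR=81
(0,1): OLD=999/16 → NEW=0, ERR=999/16
(0,2): OLD=36689/256 → NEW=255, ERR=-28591/256
(0,3): OLD=49719/4096 → NEW=0, ERR=49719/4096
(0,4): OLD=12996481/65536 → NEW=255, ERR=-3715199/65536
(1,0): OLD=12805/256 → NEW=0, ERR=12805/256
(1,1): OLD=259107/2048 → NEW=0, ERR=259107/2048
(1,2): OLD=15311071/65536 → NEW=255, ERR=-1400609/65536
(1,3): OLD=31937971/262144 → NEW=0, ERR=31937971/262144
(1,4): OLD=1037441977/4194304 → NEW=255, ERR=-32105543/4194304
(2,0): OLD=3812657/32768 → NEW=0, ERR=3812657/32768
(2,1): OLD=361297451/1048576 → NEW=255, ERR=93910571/1048576
(2,2): OLD=4668345153/16777216 → NEW=255, ERR=390155073/16777216
(2,3): OLD=80121584179/268435456 → NEW=255, ERR=11670542899/268435456
(2,4): OLD=602340715173/4294967296 → NEW=255, ERR=-492875945307/4294967296
(3,0): OLD=4096205089/16777216 → NEW=255, ERR=-181984991/16777216
(3,1): OLD=21860617357/134217728 → NEW=255, ERR=-12364903283/134217728
(3,2): OLD=209214270879/4294967296 → NEW=0, ERR=209214270879/4294967296
(3,3): OLD=2060159682055/8589934592 → NEW=255, ERR=-130273638905/8589934592
(3,4): OLD=11437773724419/137438953472 → NEW=0, ERR=11437773724419/137438953472
(4,0): OLD=322845594319/2147483648 → NEW=255, ERR=-224762735921/2147483648
(4,1): OLD=3633609558351/68719476736 → NEW=0, ERR=3633609558351/68719476736
(4,2): OLD=171253475863937/1099511627776 → NEW=255, ERR=-109121989218943/1099511627776
(4,3): OLD=237300369209167/17592186044416 → NEW=0, ERR=237300369209167/17592186044416
(4,4): OLD=73735196975776425/281474976710656 → NEW=255, ERR=1959077914559145/281474976710656
(5,0): OLD=159656744394061/1099511627776 → NEW=255, ERR=-120718720688819/1099511627776
(5,1): OLD=214090150497831/8796093022208 → NEW=0, ERR=214090150497831/8796093022208
(5,2): OLD=60930327744181087/281474976710656 → NEW=255, ERR=-10845791317036193/281474976710656
(5,3): OLD=19657870444768849/1125899906842624 → NEW=0, ERR=19657870444768849/1125899906842624
(5,4): OLD=1254823387093388587/18014398509481984 → NEW=0, ERR=1254823387093388587/18014398509481984
(6,0): OLD=16501932412173949/140737488355328 → NEW=0, ERR=16501932412173949/140737488355328
(6,1): OLD=1323236418617895507/4503599627370496 → NEW=255, ERR=174818513638419027/4503599627370496
(6,2): OLD=2503014743446351809/72057594037927936 → NEW=0, ERR=2503014743446351809/72057594037927936
(6,3): OLD=165220188330376753291/1152921504606846976 → NEW=255, ERR=-128774795344369225589/1152921504606846976
(6,4): OLD=1051329333912635854221/18446744073709551616 → NEW=0, ERR=1051329333912635854221/18446744073709551616
Output grid:
  Row 0: ..#.#  (3 black, running=3)
  Row 1: ..#.#  (3 black, running=6)
  Row 2: .####  (1 black, running=7)
  Row 3: ##.#.  (2 black, running=9)
  Row 4: #.#.#  (2 black, running=11)
  Row 5: #.#..  (3 black, running=14)
  Row 6: .#.#.  (3 black, running=17)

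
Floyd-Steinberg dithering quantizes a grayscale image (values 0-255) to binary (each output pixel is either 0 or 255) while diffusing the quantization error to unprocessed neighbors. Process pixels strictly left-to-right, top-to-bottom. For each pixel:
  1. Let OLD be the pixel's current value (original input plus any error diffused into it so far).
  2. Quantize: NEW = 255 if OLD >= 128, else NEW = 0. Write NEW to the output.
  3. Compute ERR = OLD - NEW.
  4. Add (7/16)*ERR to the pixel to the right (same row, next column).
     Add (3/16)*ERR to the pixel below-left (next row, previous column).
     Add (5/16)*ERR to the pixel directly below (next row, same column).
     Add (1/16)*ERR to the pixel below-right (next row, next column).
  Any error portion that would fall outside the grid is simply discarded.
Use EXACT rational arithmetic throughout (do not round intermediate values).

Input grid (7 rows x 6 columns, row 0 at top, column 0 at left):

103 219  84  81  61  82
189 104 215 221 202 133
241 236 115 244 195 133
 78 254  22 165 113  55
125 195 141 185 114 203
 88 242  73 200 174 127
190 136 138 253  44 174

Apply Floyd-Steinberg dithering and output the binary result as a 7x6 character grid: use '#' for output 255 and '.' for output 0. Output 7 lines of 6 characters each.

Answer: .#...#
#.###.
######
.#.#..
##.#.#
.#.##.
#.##.#

Derivation:
(0,0): OLD=103 → NEW=0, ERR=103
(0,1): OLD=4225/16 → NEW=255, ERR=145/16
(0,2): OLD=22519/256 → NEW=0, ERR=22519/256
(0,3): OLD=489409/4096 → NEW=0, ERR=489409/4096
(0,4): OLD=7423559/65536 → NEW=0, ERR=7423559/65536
(0,5): OLD=137948145/1048576 → NEW=255, ERR=-129438735/1048576
(1,0): OLD=57059/256 → NEW=255, ERR=-8221/256
(1,1): OLD=236981/2048 → NEW=0, ERR=236981/2048
(1,2): OLD=20714841/65536 → NEW=255, ERR=4003161/65536
(1,3): OLD=81736421/262144 → NEW=255, ERR=14889701/262144
(1,4): OLD=4136766479/16777216 → NEW=255, ERR=-141423601/16777216
(1,5): OLD=26257282745/268435456 → NEW=0, ERR=26257282745/268435456
(2,0): OLD=8279191/32768 → NEW=255, ERR=-76649/32768
(2,1): OLD=294212717/1048576 → NEW=255, ERR=26825837/1048576
(2,2): OLD=2737424263/16777216 → NEW=255, ERR=-1540765817/16777216
(2,3): OLD=30039066639/134217728 → NEW=255, ERR=-4186454001/134217728
(2,4): OLD=861613280685/4294967296 → NEW=255, ERR=-233603379795/4294967296
(2,5): OLD=9568844925067/68719476736 → NEW=255, ERR=-7954621642613/68719476736
(3,0): OLD=1376836519/16777216 → NEW=0, ERR=1376836519/16777216
(3,1): OLD=37652493339/134217728 → NEW=255, ERR=3426972699/134217728
(3,2): OLD=238580801/1073741824 → NEW=0, ERR=238580801/1073741824
(3,3): OLD=9580315095171/68719476736 → NEW=255, ERR=-7943151472509/68719476736
(3,4): OLD=11973576935587/549755813888 → NEW=0, ERR=11973576935587/549755813888
(3,5): OLD=219514056452269/8796093022208 → NEW=0, ERR=219514056452269/8796093022208
(4,0): OLD=333789834857/2147483648 → NEW=255, ERR=-213818495383/2147483648
(4,1): OLD=5655243889237/34359738368 → NEW=255, ERR=-3106489394603/34359738368
(4,2): OLD=89541789452655/1099511627776 → NEW=0, ERR=89541789452655/1099511627776
(4,3): OLD=3317980594938571/17592186044416 → NEW=255, ERR=-1168026846387509/17592186044416
(4,4): OLD=25111369291747451/281474976710656 → NEW=0, ERR=25111369291747451/281474976710656
(4,5): OLD=1131263029821826429/4503599627370496 → NEW=255, ERR=-17154875157650051/4503599627370496
(5,0): OLD=21953563807695/549755813888 → NEW=0, ERR=21953563807695/549755813888
(5,1): OLD=4226770911641791/17592186044416 → NEW=255, ERR=-259236529684289/17592186044416
(5,2): OLD=10400878819550501/140737488355328 → NEW=0, ERR=10400878819550501/140737488355328
(5,3): OLD=1051146887211927527/4503599627370496 → NEW=255, ERR=-97271017767548953/4503599627370496
(5,4): OLD=1689444285427282727/9007199254740992 → NEW=255, ERR=-607391524531670233/9007199254740992
(5,5): OLD=14682903279671422035/144115188075855872 → NEW=0, ERR=14682903279671422035/144115188075855872
(6,0): OLD=56215106195202973/281474976710656 → NEW=255, ERR=-15561012866014307/281474976710656
(6,1): OLD=556469034472387033/4503599627370496 → NEW=0, ERR=556469034472387033/4503599627370496
(6,2): OLD=3786298556191754929/18014398509481984 → NEW=255, ERR=-807373063726150991/18014398509481984
(6,3): OLD=63012216706661477965/288230376151711744 → NEW=255, ERR=-10486529212025016755/288230376151711744
(6,4): OLD=114197910942468112429/4611686018427387904 → NEW=0, ERR=114197910942468112429/4611686018427387904
(6,5): OLD=15676599316086337078043/73786976294838206464 → NEW=255, ERR=-3139079639097405570277/73786976294838206464
Row 0: .#...#
Row 1: #.###.
Row 2: ######
Row 3: .#.#..
Row 4: ##.#.#
Row 5: .#.##.
Row 6: #.##.#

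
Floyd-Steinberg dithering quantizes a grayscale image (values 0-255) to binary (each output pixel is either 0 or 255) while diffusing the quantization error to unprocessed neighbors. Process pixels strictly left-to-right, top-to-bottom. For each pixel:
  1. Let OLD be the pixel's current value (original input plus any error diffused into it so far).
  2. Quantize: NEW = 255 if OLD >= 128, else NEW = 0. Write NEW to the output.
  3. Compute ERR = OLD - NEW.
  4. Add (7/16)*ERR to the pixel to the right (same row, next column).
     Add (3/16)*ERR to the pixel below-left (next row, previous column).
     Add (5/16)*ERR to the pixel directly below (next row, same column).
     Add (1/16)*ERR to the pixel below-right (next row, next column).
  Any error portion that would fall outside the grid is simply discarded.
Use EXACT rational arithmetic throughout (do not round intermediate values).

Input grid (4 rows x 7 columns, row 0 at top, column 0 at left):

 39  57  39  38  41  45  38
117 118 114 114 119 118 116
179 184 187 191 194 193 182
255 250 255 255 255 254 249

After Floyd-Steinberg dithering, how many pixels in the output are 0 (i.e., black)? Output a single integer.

Answer: 11

Derivation:
(0,0): OLD=39 → NEW=0, ERR=39
(0,1): OLD=1185/16 → NEW=0, ERR=1185/16
(0,2): OLD=18279/256 → NEW=0, ERR=18279/256
(0,3): OLD=283601/4096 → NEW=0, ERR=283601/4096
(0,4): OLD=4672183/65536 → NEW=0, ERR=4672183/65536
(0,5): OLD=79891201/1048576 → NEW=0, ERR=79891201/1048576
(0,6): OLD=1196772615/16777216 → NEW=0, ERR=1196772615/16777216
(1,0): OLD=36627/256 → NEW=255, ERR=-28653/256
(1,1): OLD=221189/2048 → NEW=0, ERR=221189/2048
(1,2): OLD=13184233/65536 → NEW=255, ERR=-3527447/65536
(1,3): OLD=34057397/262144 → NEW=255, ERR=-32789323/262144
(1,4): OLD=1764437759/16777216 → NEW=0, ERR=1764437759/16777216
(1,5): OLD=27602070447/134217728 → NEW=255, ERR=-6623450193/134217728
(1,6): OLD=260840930145/2147483648 → NEW=0, ERR=260840930145/2147483648
(2,0): OLD=5382919/32768 → NEW=255, ERR=-2972921/32768
(2,1): OLD=168789821/1048576 → NEW=255, ERR=-98597059/1048576
(2,2): OLD=1884741111/16777216 → NEW=0, ERR=1884741111/16777216
(2,3): OLD=29181031679/134217728 → NEW=255, ERR=-5044488961/134217728
(2,4): OLD=207609715695/1073741824 → NEW=255, ERR=-66194449425/1073741824
(2,5): OLD=6183202021221/34359738368 → NEW=255, ERR=-2578531262619/34359738368
(2,6): OLD=101177510451475/549755813888 → NEW=255, ERR=-39010222089965/549755813888
(3,0): OLD=3506731543/16777216 → NEW=255, ERR=-771458537/16777216
(3,1): OLD=28976488651/134217728 → NEW=255, ERR=-5249031989/134217728
(3,2): OLD=279250430161/1073741824 → NEW=255, ERR=5446265041/1073741824
(3,3): OLD=1034812755399/4294967296 → NEW=255, ERR=-60403905081/4294967296
(3,4): OLD=117187018987031/549755813888 → NEW=255, ERR=-23000713554409/549755813888
(3,5): OLD=857998953687477/4398046511104 → NEW=255, ERR=-263502906644043/4398046511104
(3,6): OLD=13786836068516203/70368744177664 → NEW=255, ERR=-4157193696788117/70368744177664
Output grid:
  Row 0: .......  (7 black, running=7)
  Row 1: #.##.#.  (3 black, running=10)
  Row 2: ##.####  (1 black, running=11)
  Row 3: #######  (0 black, running=11)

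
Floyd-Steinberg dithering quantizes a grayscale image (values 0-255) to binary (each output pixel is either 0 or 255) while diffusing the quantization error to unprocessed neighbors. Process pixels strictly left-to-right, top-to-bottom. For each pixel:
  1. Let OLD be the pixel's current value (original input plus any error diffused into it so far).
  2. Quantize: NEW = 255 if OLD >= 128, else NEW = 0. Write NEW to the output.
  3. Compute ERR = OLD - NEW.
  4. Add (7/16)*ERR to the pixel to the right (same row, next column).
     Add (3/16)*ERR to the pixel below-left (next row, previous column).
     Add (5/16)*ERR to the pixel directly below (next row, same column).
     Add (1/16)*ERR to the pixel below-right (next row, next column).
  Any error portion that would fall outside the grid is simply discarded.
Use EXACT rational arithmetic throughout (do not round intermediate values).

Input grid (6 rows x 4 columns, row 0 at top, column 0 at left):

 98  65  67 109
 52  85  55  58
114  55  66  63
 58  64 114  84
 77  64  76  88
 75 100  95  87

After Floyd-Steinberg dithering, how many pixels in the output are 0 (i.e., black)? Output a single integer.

(0,0): OLD=98 → NEW=0, ERR=98
(0,1): OLD=863/8 → NEW=0, ERR=863/8
(0,2): OLD=14617/128 → NEW=0, ERR=14617/128
(0,3): OLD=325551/2048 → NEW=255, ERR=-196689/2048
(1,0): OLD=13165/128 → NEW=0, ERR=13165/128
(1,1): OLD=195835/1024 → NEW=255, ERR=-65285/1024
(1,2): OLD=1688471/32768 → NEW=0, ERR=1688471/32768
(1,3): OLD=30234833/524288 → NEW=0, ERR=30234833/524288
(2,0): OLD=2198521/16384 → NEW=255, ERR=-1979399/16384
(2,1): OLD=-885693/524288 → NEW=0, ERR=-885693/524288
(2,2): OLD=92475567/1048576 → NEW=0, ERR=92475567/1048576
(2,3): OLD=2060672979/16777216 → NEW=0, ERR=2060672979/16777216
(3,0): OLD=167178345/8388608 → NEW=0, ERR=167178345/8388608
(3,1): OLD=10895288887/134217728 → NEW=0, ERR=10895288887/134217728
(3,2): OLD=429493935049/2147483648 → NEW=255, ERR=-118114395191/2147483648
(3,3): OLD=3567637924351/34359738368 → NEW=0, ERR=3567637924351/34359738368
(4,0): OLD=211416375157/2147483648 → NEW=0, ERR=211416375157/2147483648
(4,1): OLD=2119507731679/17179869184 → NEW=0, ERR=2119507731679/17179869184
(4,2): OLD=75497506211839/549755813888 → NEW=255, ERR=-64690226329601/549755813888
(4,3): OLD=576398350426281/8796093022208 → NEW=0, ERR=576398350426281/8796093022208
(5,0): OLD=35431021222117/274877906944 → NEW=255, ERR=-34662845048603/274877906944
(5,1): OLD=593502621660387/8796093022208 → NEW=0, ERR=593502621660387/8796093022208
(5,2): OLD=473867020278415/4398046511104 → NEW=0, ERR=473867020278415/4398046511104
(5,3): OLD=20725247901669135/140737488355328 → NEW=255, ERR=-15162811628939505/140737488355328
Output grid:
  Row 0: ...#  (3 black, running=3)
  Row 1: .#..  (3 black, running=6)
  Row 2: #...  (3 black, running=9)
  Row 3: ..#.  (3 black, running=12)
  Row 4: ..#.  (3 black, running=15)
  Row 5: #..#  (2 black, running=17)

Answer: 17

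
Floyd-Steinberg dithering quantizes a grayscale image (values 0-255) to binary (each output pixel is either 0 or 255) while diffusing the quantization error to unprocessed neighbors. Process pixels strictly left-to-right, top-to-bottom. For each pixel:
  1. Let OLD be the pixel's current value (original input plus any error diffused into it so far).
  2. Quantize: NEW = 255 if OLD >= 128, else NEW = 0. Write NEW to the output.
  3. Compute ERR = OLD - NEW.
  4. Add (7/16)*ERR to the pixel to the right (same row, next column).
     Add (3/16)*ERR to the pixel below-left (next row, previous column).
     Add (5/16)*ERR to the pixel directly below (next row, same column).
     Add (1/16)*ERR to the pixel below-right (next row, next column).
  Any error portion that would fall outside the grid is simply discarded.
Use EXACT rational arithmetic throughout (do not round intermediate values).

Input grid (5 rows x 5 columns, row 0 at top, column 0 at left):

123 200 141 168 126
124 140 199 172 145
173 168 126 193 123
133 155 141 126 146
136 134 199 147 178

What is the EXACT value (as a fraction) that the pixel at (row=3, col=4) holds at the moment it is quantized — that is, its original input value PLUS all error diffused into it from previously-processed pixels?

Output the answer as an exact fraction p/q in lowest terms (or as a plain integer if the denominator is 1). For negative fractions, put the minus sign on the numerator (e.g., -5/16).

Answer: 20681206326273/137438953472

Derivation:
(0,0): OLD=123 → NEW=0, ERR=123
(0,1): OLD=4061/16 → NEW=255, ERR=-19/16
(0,2): OLD=35963/256 → NEW=255, ERR=-29317/256
(0,3): OLD=482909/4096 → NEW=0, ERR=482909/4096
(0,4): OLD=11637899/65536 → NEW=255, ERR=-5073781/65536
(1,0): OLD=41527/256 → NEW=255, ERR=-23753/256
(1,1): OLD=174593/2048 → NEW=0, ERR=174593/2048
(1,2): OLD=14584469/65536 → NEW=255, ERR=-2127211/65536
(1,3): OLD=45342705/262144 → NEW=255, ERR=-21504015/262144
(1,4): OLD=387076531/4194304 → NEW=0, ERR=387076531/4194304
(2,0): OLD=5242523/32768 → NEW=255, ERR=-3113317/32768
(2,1): OLD=148046809/1048576 → NEW=255, ERR=-119340071/1048576
(2,2): OLD=939715275/16777216 → NEW=0, ERR=939715275/16777216
(2,3): OLD=55605117489/268435456 → NEW=255, ERR=-12845923791/268435456
(2,4): OLD=540203889431/4294967296 → NEW=0, ERR=540203889431/4294967296
(3,0): OLD=1375218795/16777216 → NEW=0, ERR=1375218795/16777216
(3,1): OLD=21455974543/134217728 → NEW=255, ERR=-12769546097/134217728
(3,2): OLD=432905135829/4294967296 → NEW=0, ERR=432905135829/4294967296
(3,3): OLD=1565311861869/8589934592 → NEW=255, ERR=-625121459091/8589934592
(3,4): OLD=20681206326273/137438953472 → NEW=255, ERR=-14365726809087/137438953472
Target (3,4): original=146, with diffused error = 20681206326273/137438953472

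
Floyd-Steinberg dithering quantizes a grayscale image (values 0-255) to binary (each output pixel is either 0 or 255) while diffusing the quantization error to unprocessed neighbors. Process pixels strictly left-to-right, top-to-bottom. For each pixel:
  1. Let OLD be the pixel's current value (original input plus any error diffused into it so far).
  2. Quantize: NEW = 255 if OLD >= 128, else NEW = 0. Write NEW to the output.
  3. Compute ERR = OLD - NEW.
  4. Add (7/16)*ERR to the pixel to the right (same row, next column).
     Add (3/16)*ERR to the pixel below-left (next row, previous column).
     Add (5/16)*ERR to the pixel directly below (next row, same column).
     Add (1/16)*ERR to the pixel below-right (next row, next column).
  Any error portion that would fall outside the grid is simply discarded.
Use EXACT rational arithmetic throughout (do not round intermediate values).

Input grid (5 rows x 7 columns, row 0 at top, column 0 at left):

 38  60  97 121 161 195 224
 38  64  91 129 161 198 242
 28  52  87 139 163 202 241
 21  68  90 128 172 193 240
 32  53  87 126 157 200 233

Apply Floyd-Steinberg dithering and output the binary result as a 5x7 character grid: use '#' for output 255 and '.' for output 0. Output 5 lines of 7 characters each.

(0,0): OLD=38 → NEW=0, ERR=38
(0,1): OLD=613/8 → NEW=0, ERR=613/8
(0,2): OLD=16707/128 → NEW=255, ERR=-15933/128
(0,3): OLD=136277/2048 → NEW=0, ERR=136277/2048
(0,4): OLD=6229587/32768 → NEW=255, ERR=-2126253/32768
(0,5): OLD=87352389/524288 → NEW=255, ERR=-46341051/524288
(0,6): OLD=1554660835/8388608 → NEW=255, ERR=-584434205/8388608
(1,0): OLD=8223/128 → NEW=0, ERR=8223/128
(1,1): OLD=97369/1024 → NEW=0, ERR=97369/1024
(1,2): OLD=3636173/32768 → NEW=0, ERR=3636173/32768
(1,3): OLD=23382729/131072 → NEW=255, ERR=-10040631/131072
(1,4): OLD=795191739/8388608 → NEW=0, ERR=795191739/8388608
(1,5): OLD=13068272427/67108864 → NEW=255, ERR=-4044487893/67108864
(1,6): OLD=202225083429/1073741824 → NEW=255, ERR=-71579081691/1073741824
(2,0): OLD=1079779/16384 → NEW=0, ERR=1079779/16384
(2,1): OLD=70972529/524288 → NEW=255, ERR=-62720911/524288
(2,2): OLD=511021715/8388608 → NEW=0, ERR=511021715/8388608
(2,3): OLD=11168424891/67108864 → NEW=255, ERR=-5944335429/67108864
(2,4): OLD=73971486059/536870912 → NEW=255, ERR=-62930596501/536870912
(2,5): OLD=2152793490233/17179869184 → NEW=0, ERR=2152793490233/17179869184
(2,6): OLD=74553414569247/274877906944 → NEW=255, ERR=4459548298527/274877906944
(3,0): OLD=160762675/8388608 → NEW=0, ERR=160762675/8388608
(3,1): OLD=3660191671/67108864 → NEW=0, ERR=3660191671/67108864
(3,2): OLD=58418845781/536870912 → NEW=0, ERR=58418845781/536870912
(3,3): OLD=278645932835/2147483648 → NEW=255, ERR=-268962397405/2147483648
(3,4): OLD=27084840900403/274877906944 → NEW=0, ERR=27084840900403/274877906944
(3,5): OLD=595899260825801/2199023255552 → NEW=255, ERR=35148330660041/2199023255552
(3,6): OLD=9144227114630871/35184372088832 → NEW=255, ERR=172212231978711/35184372088832
(4,0): OLD=51770820381/1073741824 → NEW=0, ERR=51770820381/1073741824
(4,1): OLD=1936834840185/17179869184 → NEW=0, ERR=1936834840185/17179869184
(4,2): OLD=41301148640439/274877906944 → NEW=255, ERR=-28792717630281/274877906944
(4,3): OLD=145816937194509/2199023255552 → NEW=0, ERR=145816937194509/2199023255552
(4,4): OLD=3729043055680855/17592186044416 → NEW=255, ERR=-756964385645225/17592186044416
(4,5): OLD=108787852069220247/562949953421312 → NEW=255, ERR=-34764386053214313/562949953421312
(4,6): OLD=1878101675189418321/9007199254740992 → NEW=255, ERR=-418734134769534639/9007199254740992
Row 0: ..#.###
Row 1: ...#.##
Row 2: .#.##.#
Row 3: ...#.##
Row 4: ..#.###

Answer: ..#.###
...#.##
.#.##.#
...#.##
..#.###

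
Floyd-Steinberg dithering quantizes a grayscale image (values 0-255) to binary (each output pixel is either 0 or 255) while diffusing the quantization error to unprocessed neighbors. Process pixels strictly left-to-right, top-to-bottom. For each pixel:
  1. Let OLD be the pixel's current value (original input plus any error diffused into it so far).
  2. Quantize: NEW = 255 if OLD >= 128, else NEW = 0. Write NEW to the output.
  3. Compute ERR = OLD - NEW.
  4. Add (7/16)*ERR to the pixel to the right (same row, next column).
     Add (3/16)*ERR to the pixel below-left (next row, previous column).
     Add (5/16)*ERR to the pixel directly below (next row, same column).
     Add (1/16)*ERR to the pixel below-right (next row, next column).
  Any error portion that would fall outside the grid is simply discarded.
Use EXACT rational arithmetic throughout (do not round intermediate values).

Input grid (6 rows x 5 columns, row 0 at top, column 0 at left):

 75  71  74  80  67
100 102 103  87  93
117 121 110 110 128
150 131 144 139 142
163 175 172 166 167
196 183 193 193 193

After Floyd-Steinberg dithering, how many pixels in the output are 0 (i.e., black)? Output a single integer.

(0,0): OLD=75 → NEW=0, ERR=75
(0,1): OLD=1661/16 → NEW=0, ERR=1661/16
(0,2): OLD=30571/256 → NEW=0, ERR=30571/256
(0,3): OLD=541677/4096 → NEW=255, ERR=-502803/4096
(0,4): OLD=871291/65536 → NEW=0, ERR=871291/65536
(1,0): OLD=36583/256 → NEW=255, ERR=-28697/256
(1,1): OLD=230353/2048 → NEW=0, ERR=230353/2048
(1,2): OLD=11337637/65536 → NEW=255, ERR=-5374043/65536
(1,3): OLD=5955905/262144 → NEW=0, ERR=5955905/262144
(1,4): OLD=417008035/4194304 → NEW=0, ERR=417008035/4194304
(2,0): OLD=3377035/32768 → NEW=0, ERR=3377035/32768
(2,1): OLD=187544105/1048576 → NEW=255, ERR=-79842775/1048576
(2,2): OLD=1046082491/16777216 → NEW=0, ERR=1046082491/16777216
(2,3): OLD=42384708609/268435456 → NEW=255, ERR=-26066332671/268435456
(2,4): OLD=506832903111/4294967296 → NEW=0, ERR=506832903111/4294967296
(3,0): OLD=2817379675/16777216 → NEW=255, ERR=-1460810405/16777216
(3,1): OLD=11709619647/134217728 → NEW=0, ERR=11709619647/134217728
(3,2): OLD=767457816549/4294967296 → NEW=255, ERR=-327758843931/4294967296
(3,3): OLD=870085571517/8589934592 → NEW=0, ERR=870085571517/8589934592
(3,4): OLD=29841136779281/137438953472 → NEW=255, ERR=-5205796356079/137438953472
(4,0): OLD=326736277365/2147483648 → NEW=255, ERR=-220872052875/2147483648
(4,1): OLD=9449994836597/68719476736 → NEW=255, ERR=-8073471731083/68719476736
(4,2): OLD=133258369321083/1099511627776 → NEW=0, ERR=133258369321083/1099511627776
(4,3): OLD=4201120857799285/17592186044416 → NEW=255, ERR=-284886583526795/17592186044416
(4,4): OLD=43462340608568243/281474976710656 → NEW=255, ERR=-28313778452649037/281474976710656
(5,0): OLD=155944335390847/1099511627776 → NEW=255, ERR=-124431129692033/1099511627776
(5,1): OLD=994581508344253/8796093022208 → NEW=0, ERR=994581508344253/8796093022208
(5,2): OLD=75988012653925157/281474976710656 → NEW=255, ERR=4211893592707877/281474976710656
(5,3): OLD=206264965934391851/1125899906842624 → NEW=255, ERR=-80839510310477269/1125899906842624
(5,4): OLD=2326394029757986409/18014398509481984 → NEW=255, ERR=-2267277590159919511/18014398509481984
Output grid:
  Row 0: ...#.  (4 black, running=4)
  Row 1: #.#..  (3 black, running=7)
  Row 2: .#.#.  (3 black, running=10)
  Row 3: #.#.#  (2 black, running=12)
  Row 4: ##.##  (1 black, running=13)
  Row 5: #.###  (1 black, running=14)

Answer: 14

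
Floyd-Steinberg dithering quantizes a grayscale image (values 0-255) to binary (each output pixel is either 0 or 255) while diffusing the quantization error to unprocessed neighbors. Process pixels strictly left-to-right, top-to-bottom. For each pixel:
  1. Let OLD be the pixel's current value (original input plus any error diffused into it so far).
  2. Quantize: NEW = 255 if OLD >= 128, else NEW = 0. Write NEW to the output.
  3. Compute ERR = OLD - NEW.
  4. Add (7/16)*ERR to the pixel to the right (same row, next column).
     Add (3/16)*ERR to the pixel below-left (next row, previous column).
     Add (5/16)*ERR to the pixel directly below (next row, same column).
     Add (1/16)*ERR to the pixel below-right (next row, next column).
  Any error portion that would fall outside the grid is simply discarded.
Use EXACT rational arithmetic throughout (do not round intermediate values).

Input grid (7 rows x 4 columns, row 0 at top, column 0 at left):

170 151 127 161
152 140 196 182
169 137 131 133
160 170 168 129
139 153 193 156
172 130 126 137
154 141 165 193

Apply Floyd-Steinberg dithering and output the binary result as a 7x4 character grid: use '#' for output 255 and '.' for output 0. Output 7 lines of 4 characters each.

(0,0): OLD=170 → NEW=255, ERR=-85
(0,1): OLD=1821/16 → NEW=0, ERR=1821/16
(0,2): OLD=45259/256 → NEW=255, ERR=-20021/256
(0,3): OLD=519309/4096 → NEW=0, ERR=519309/4096
(1,0): OLD=37575/256 → NEW=255, ERR=-27705/256
(1,1): OLD=221681/2048 → NEW=0, ERR=221681/2048
(1,2): OLD=16371013/65536 → NEW=255, ERR=-340667/65536
(1,3): OLD=224875507/1048576 → NEW=255, ERR=-42511373/1048576
(2,0): OLD=5094635/32768 → NEW=255, ERR=-3261205/32768
(2,1): OLD=125352521/1048576 → NEW=0, ERR=125352521/1048576
(2,2): OLD=379249517/2097152 → NEW=255, ERR=-155524243/2097152
(2,3): OLD=2938054681/33554432 → NEW=0, ERR=2938054681/33554432
(3,0): OLD=2538619323/16777216 → NEW=255, ERR=-1739570757/16777216
(3,1): OLD=38082915109/268435456 → NEW=255, ERR=-30368126171/268435456
(3,2): OLD=512045664731/4294967296 → NEW=0, ERR=512045664731/4294967296
(3,3): OLD=14010973498237/68719476736 → NEW=255, ERR=-3512493069443/68719476736
(4,0): OLD=366730415071/4294967296 → NEW=0, ERR=366730415071/4294967296
(4,1): OLD=5871274816413/34359738368 → NEW=255, ERR=-2890458467427/34359738368
(4,2): OLD=194391259287165/1099511627776 → NEW=255, ERR=-85984205795715/1099511627776
(4,3): OLD=1992575826974587/17592186044416 → NEW=0, ERR=1992575826974587/17592186044416
(5,0): OLD=100555841189295/549755813888 → NEW=255, ERR=-39631891352145/549755813888
(5,1): OLD=1105594720926761/17592186044416 → NEW=0, ERR=1105594720926761/17592186044416
(5,2): OLD=1275752699811685/8796093022208 → NEW=255, ERR=-967251020851355/8796093022208
(5,3): OLD=33607689359582397/281474976710656 → NEW=0, ERR=33607689359582397/281474976710656
(6,0): OLD=40322827959878107/281474976710656 → NEW=255, ERR=-31453291101339173/281474976710656
(6,1): OLD=390134461049978285/4503599627370496 → NEW=0, ERR=390134461049978285/4503599627370496
(6,2): OLD=14040482968045694507/72057594037927936 → NEW=255, ERR=-4334203511625929173/72057594037927936
(6,3): OLD=227268547825191130157/1152921504606846976 → NEW=255, ERR=-66726435849554848723/1152921504606846976
Row 0: #.#.
Row 1: #.##
Row 2: #.#.
Row 3: ##.#
Row 4: .##.
Row 5: #.#.
Row 6: #.##

Answer: #.#.
#.##
#.#.
##.#
.##.
#.#.
#.##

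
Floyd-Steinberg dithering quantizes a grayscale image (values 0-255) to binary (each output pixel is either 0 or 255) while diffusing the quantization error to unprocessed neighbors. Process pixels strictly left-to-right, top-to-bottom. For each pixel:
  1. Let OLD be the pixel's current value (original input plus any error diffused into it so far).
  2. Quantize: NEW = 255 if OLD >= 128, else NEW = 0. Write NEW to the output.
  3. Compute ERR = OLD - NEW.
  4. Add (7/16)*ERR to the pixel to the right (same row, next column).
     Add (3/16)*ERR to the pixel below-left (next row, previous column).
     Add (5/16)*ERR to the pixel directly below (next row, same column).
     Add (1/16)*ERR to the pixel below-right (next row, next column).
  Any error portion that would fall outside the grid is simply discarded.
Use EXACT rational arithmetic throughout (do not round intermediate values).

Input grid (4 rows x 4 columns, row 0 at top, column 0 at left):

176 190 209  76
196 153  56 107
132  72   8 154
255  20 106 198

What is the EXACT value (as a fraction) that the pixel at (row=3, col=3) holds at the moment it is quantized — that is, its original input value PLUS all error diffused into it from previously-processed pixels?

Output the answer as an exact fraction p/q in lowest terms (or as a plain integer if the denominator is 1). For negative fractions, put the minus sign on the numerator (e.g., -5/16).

(0,0): OLD=176 → NEW=255, ERR=-79
(0,1): OLD=2487/16 → NEW=255, ERR=-1593/16
(0,2): OLD=42353/256 → NEW=255, ERR=-22927/256
(0,3): OLD=150807/4096 → NEW=0, ERR=150807/4096
(1,0): OLD=39077/256 → NEW=255, ERR=-26203/256
(1,1): OLD=113411/2048 → NEW=0, ERR=113411/2048
(1,2): OLD=3468223/65536 → NEW=0, ERR=3468223/65536
(1,3): OLD=142670441/1048576 → NEW=255, ERR=-124716439/1048576
(2,0): OLD=3617489/32768 → NEW=0, ERR=3617489/32768
(2,1): OLD=147984779/1048576 → NEW=255, ERR=-119402101/1048576
(2,2): OLD=-92527753/2097152 → NEW=0, ERR=-92527753/2097152
(2,3): OLD=3383507003/33554432 → NEW=0, ERR=3383507003/33554432
(3,0): OLD=4498782017/16777216 → NEW=255, ERR=220591937/16777216
(3,1): OLD=-3007827105/268435456 → NEW=0, ERR=-3007827105/268435456
(3,2): OLD=425631211937/4294967296 → NEW=0, ERR=425631211937/4294967296
(3,3): OLD=18561822521063/68719476736 → NEW=255, ERR=1038355953383/68719476736
Target (3,3): original=198, with diffused error = 18561822521063/68719476736

Answer: 18561822521063/68719476736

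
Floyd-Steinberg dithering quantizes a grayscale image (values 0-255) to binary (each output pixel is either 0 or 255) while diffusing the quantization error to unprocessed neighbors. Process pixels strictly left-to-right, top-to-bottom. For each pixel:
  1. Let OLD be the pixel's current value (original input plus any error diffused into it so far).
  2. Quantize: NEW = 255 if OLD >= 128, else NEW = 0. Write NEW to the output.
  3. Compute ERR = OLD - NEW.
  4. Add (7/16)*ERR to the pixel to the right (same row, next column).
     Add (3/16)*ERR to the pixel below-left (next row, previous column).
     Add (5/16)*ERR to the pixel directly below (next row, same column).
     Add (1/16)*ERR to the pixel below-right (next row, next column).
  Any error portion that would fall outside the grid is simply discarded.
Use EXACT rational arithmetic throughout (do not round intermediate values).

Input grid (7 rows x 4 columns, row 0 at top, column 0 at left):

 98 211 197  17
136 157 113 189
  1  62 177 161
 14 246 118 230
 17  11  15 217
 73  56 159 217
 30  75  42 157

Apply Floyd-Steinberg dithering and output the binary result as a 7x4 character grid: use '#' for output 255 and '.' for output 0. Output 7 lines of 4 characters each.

(0,0): OLD=98 → NEW=0, ERR=98
(0,1): OLD=2031/8 → NEW=255, ERR=-9/8
(0,2): OLD=25153/128 → NEW=255, ERR=-7487/128
(0,3): OLD=-17593/2048 → NEW=0, ERR=-17593/2048
(1,0): OLD=21301/128 → NEW=255, ERR=-11339/128
(1,1): OLD=115763/1024 → NEW=0, ERR=115763/1024
(1,2): OLD=4669423/32768 → NEW=255, ERR=-3686417/32768
(1,3): OLD=69961401/524288 → NEW=255, ERR=-63732039/524288
(2,0): OLD=-89887/16384 → NEW=0, ERR=-89887/16384
(2,1): OLD=35807483/524288 → NEW=0, ERR=35807483/524288
(2,2): OLD=163574647/1048576 → NEW=255, ERR=-103812233/1048576
(2,3): OLD=1219160411/16777216 → NEW=0, ERR=1219160411/16777216
(3,0): OLD=210481041/8388608 → NEW=0, ERR=210481041/8388608
(3,1): OLD=34818011279/134217728 → NEW=255, ERR=592490639/134217728
(3,2): OLD=229537241329/2147483648 → NEW=0, ERR=229537241329/2147483648
(3,3): OLD=10077155723799/34359738368 → NEW=255, ERR=1315422439959/34359738368
(4,0): OLD=55123177213/2147483648 → NEW=0, ERR=55123177213/2147483648
(4,1): OLD=776856742071/17179869184 → NEW=0, ERR=776856742071/17179869184
(4,2): OLD=41583255827095/549755813888 → NEW=0, ERR=41583255827095/549755813888
(4,3): OLD=2363830305585745/8796093022208 → NEW=255, ERR=120826584922705/8796093022208
(5,0): OLD=24601584521645/274877906944 → NEW=0, ERR=24601584521645/274877906944
(5,1): OLD=1100161772125851/8796093022208 → NEW=0, ERR=1100161772125851/8796093022208
(5,2): OLD=1067665122695443/4398046511104 → NEW=255, ERR=-53836737636077/4398046511104
(5,3): OLD=31055785664048143/140737488355328 → NEW=255, ERR=-4832273866560497/140737488355328
(6,0): OLD=11458863490500593/140737488355328 → NEW=0, ERR=11458863490500593/140737488355328
(6,1): OLD=344537656691984679/2251799813685248 → NEW=255, ERR=-229671295797753561/2251799813685248
(6,2): OLD=-182619376066831391/36028797018963968 → NEW=0, ERR=-182619376066831391/36028797018963968
(6,3): OLD=82599661375257488935/576460752303423488 → NEW=255, ERR=-64397830462115500505/576460752303423488
Row 0: .##.
Row 1: #.##
Row 2: ..#.
Row 3: .#.#
Row 4: ...#
Row 5: ..##
Row 6: .#.#

Answer: .##.
#.##
..#.
.#.#
...#
..##
.#.#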